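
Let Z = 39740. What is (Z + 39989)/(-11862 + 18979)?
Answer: 79729/7117 ≈ 11.203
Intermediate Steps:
(Z + 39989)/(-11862 + 18979) = (39740 + 39989)/(-11862 + 18979) = 79729/7117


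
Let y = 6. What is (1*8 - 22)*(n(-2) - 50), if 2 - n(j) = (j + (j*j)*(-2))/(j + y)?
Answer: 637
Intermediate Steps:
n(j) = 2 - (j - 2*j**2)/(6 + j) (n(j) = 2 - (j + (j*j)*(-2))/(j + 6) = 2 - (j + j**2*(-2))/(6 + j) = 2 - (j - 2*j**2)/(6 + j))
(1*8 - 22)*(n(-2) - 50) = (1*8 - 22)*((12 - 2 + 2*(-2)**2)/(6 - 2) - 50) = (8 - 22)*((12 - 2 + 2*4)/4 - 50) = -14*((12 - 2 + 8)/4 - 50) = -14*((1/4)*18 - 50) = -14*(9/2 - 50) = -14*(-91/2) = 637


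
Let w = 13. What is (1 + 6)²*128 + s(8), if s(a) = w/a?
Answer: 50189/8 ≈ 6273.6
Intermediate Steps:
s(a) = 13/a
(1 + 6)²*128 + s(8) = (1 + 6)²*128 + 13/8 = 7²*128 + 13*(⅛) = 49*128 + 13/8 = 6272 + 13/8 = 50189/8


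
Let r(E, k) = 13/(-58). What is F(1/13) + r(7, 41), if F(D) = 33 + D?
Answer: 24771/754 ≈ 32.853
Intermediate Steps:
r(E, k) = -13/58 (r(E, k) = 13*(-1/58) = -13/58)
F(1/13) + r(7, 41) = (33 + 1/13) - 13/58 = 430/13 - 13/58 = 24771/754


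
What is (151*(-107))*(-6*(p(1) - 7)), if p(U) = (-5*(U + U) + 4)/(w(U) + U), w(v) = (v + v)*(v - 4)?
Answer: -2811318/5 ≈ -5.6226e+5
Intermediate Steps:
w(v) = 2*v*(-4 + v) (w(v) = (2*v)*(-4 + v) = 2*v*(-4 + v))
p(U) = (4 - 10*U)/(U + 2*U*(-4 + U)) (p(U) = (-5*(U + U) + 4)/(2*U*(-4 + U) + U) = (-10*U + 4)/(U + 2*U*(-4 + U)) = (4 - 10*U)/(U + 2*U*(-4 + U)))
(151*(-107))*(-6*(p(1) - 7)) = (151*(-107))*(-6*(2*(2 - 5*1)/(1*(-7 + 2*1)) - 7)) = -(-96942)*(2*1*(2 - 5)/(-7 + 2) - 7) = -(-96942)*(2*1*(-3)/(-5) - 7) = -(-96942)*(2*1*(-1/5)*(-3) - 7) = -(-96942)*(6/5 - 7) = -(-96942)*(-29)/5 = -16157*174/5 = -2811318/5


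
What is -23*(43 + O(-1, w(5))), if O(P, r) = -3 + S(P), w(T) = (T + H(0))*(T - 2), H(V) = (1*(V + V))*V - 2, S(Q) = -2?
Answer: -874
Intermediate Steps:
H(V) = -2 + 2*V² (H(V) = (1*(2*V))*V - 2 = (2*V)*V - 2 = 2*V² - 2 = -2 + 2*V²)
w(T) = (-2 + T)² (w(T) = (T + (-2 + 2*0²))*(T - 2) = (T + (-2 + 2*0))*(-2 + T) = (T + (-2 + 0))*(-2 + T) = (T - 2)*(-2 + T) = (-2 + T)*(-2 + T) = (-2 + T)²)
O(P, r) = -5 (O(P, r) = -3 - 2 = -5)
-23*(43 + O(-1, w(5))) = -23*(43 - 5) = -23*38 = -874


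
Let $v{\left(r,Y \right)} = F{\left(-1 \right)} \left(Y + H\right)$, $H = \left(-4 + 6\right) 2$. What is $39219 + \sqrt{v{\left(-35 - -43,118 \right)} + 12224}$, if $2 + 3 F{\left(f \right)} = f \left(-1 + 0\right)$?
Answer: $39219 + \frac{5 \sqrt{4386}}{3} \approx 39329.0$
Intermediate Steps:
$H = 4$ ($H = 2 \cdot 2 = 4$)
$F{\left(f \right)} = - \frac{2}{3} - \frac{f}{3}$ ($F{\left(f \right)} = - \frac{2}{3} + \frac{f \left(-1 + 0\right)}{3} = - \frac{2}{3} + \frac{f \left(-1\right)}{3} = - \frac{2}{3} + \frac{\left(-1\right) f}{3} = - \frac{2}{3} - \frac{f}{3}$)
$v{\left(r,Y \right)} = - \frac{4}{3} - \frac{Y}{3}$ ($v{\left(r,Y \right)} = \left(- \frac{2}{3} - - \frac{1}{3}\right) \left(Y + 4\right) = \left(- \frac{2}{3} + \frac{1}{3}\right) \left(4 + Y\right) = - \frac{4 + Y}{3} = - \frac{4}{3} - \frac{Y}{3}$)
$39219 + \sqrt{v{\left(-35 - -43,118 \right)} + 12224} = 39219 + \sqrt{\left(- \frac{4}{3} - \frac{118}{3}\right) + 12224} = 39219 + \sqrt{- \frac{122}{3} + 12224} = 39219 + \sqrt{\frac{36550}{3}} = 39219 + \frac{5 \sqrt{4386}}{3}$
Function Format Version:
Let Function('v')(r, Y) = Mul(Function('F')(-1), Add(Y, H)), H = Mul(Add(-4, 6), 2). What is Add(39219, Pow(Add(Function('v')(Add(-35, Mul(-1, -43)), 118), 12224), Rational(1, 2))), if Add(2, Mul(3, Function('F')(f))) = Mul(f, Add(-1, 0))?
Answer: Add(39219, Mul(Rational(5, 3), Pow(4386, Rational(1, 2)))) ≈ 39329.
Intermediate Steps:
H = 4 (H = Mul(2, 2) = 4)
Function('F')(f) = Add(Rational(-2, 3), Mul(Rational(-1, 3), f)) (Function('F')(f) = Add(Rational(-2, 3), Mul(Rational(1, 3), Mul(f, Add(-1, 0)))) = Add(Rational(-2, 3), Mul(Rational(1, 3), Mul(f, -1))) = Add(Rational(-2, 3), Mul(Rational(1, 3), Mul(-1, f))) = Add(Rational(-2, 3), Mul(Rational(-1, 3), f)))
Function('v')(r, Y) = Add(Rational(-4, 3), Mul(Rational(-1, 3), Y)) (Function('v')(r, Y) = Mul(Add(Rational(-2, 3), Mul(Rational(-1, 3), -1)), Add(Y, 4)) = Mul(Add(Rational(-2, 3), Rational(1, 3)), Add(4, Y)) = Mul(Rational(-1, 3), Add(4, Y)) = Add(Rational(-4, 3), Mul(Rational(-1, 3), Y)))
Add(39219, Pow(Add(Function('v')(Add(-35, Mul(-1, -43)), 118), 12224), Rational(1, 2))) = Add(39219, Pow(Add(Add(Rational(-4, 3), Mul(Rational(-1, 3), 118)), 12224), Rational(1, 2))) = Add(39219, Pow(Add(Add(Rational(-4, 3), Rational(-118, 3)), 12224), Rational(1, 2))) = Add(39219, Pow(Add(Rational(-122, 3), 12224), Rational(1, 2))) = Add(39219, Pow(Rational(36550, 3), Rational(1, 2))) = Add(39219, Mul(Rational(5, 3), Pow(4386, Rational(1, 2))))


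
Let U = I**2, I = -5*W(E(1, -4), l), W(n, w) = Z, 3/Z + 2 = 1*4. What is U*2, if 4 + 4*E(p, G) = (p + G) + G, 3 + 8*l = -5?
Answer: 225/2 ≈ 112.50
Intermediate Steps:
l = -1 (l = -3/8 + (1/8)*(-5) = -3/8 - 5/8 = -1)
Z = 3/2 (Z = 3/(-2 + 1*4) = 3/(-2 + 4) = 3/2 ≈ 1.5000)
E(p, G) = -1 + G/2 + p/4 (E(p, G) = -1 + ((p + G) + G)/4 = -1 + ((G + p) + G)/4 = -1 + (p + 2*G)/4 = -1 + (G/2 + p/4) = -1 + G/2 + p/4)
W(n, w) = 3/2
I = -15/2 (I = -5*3/2 = -15/2 ≈ -7.5000)
U = 225/4 (U = (-15/2)**2 = 225/4 ≈ 56.250)
U*2 = (225/4)*2 = 225/2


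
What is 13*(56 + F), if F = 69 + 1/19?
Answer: 30888/19 ≈ 1625.7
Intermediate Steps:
F = 1312/19 (F = 69 + 1/19 = 1312/19 ≈ 69.053)
13*(56 + F) = 13*(56 + 1312/19) = 13*(2376/19) = 30888/19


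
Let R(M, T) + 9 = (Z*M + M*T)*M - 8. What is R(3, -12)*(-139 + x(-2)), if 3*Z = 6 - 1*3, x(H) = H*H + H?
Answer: 15892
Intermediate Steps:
x(H) = H + H² (x(H) = H² + H = H + H²)
Z = 1 (Z = (6 - 1*3)/3 = (6 - 3)/3 = (⅓)*3 = 1)
R(M, T) = -17 + M*(M + M*T) (R(M, T) = -9 + ((1*M + M*T)*M - 8) = -9 + ((M + M*T)*M - 8) = -9 + (M*(M + M*T) - 8) = -9 + (-8 + M*(M + M*T)) = -17 + M*(M + M*T))
R(3, -12)*(-139 + x(-2)) = (-17 + 3² - 12*3²)*(-139 - 2*(1 - 2)) = (-17 + 9 - 12*9)*(-139 - 2*(-1)) = (-17 + 9 - 108)*(-139 + 2) = -116*(-137) = 15892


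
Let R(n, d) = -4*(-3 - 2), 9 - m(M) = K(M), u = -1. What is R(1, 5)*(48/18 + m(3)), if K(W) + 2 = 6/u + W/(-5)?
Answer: 1216/3 ≈ 405.33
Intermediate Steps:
K(W) = -8 - W/5 (K(W) = -2 + (6/(-1) + W/(-5)) = -2 + (6*(-1) + W*(-1/5)) = -2 + (-6 - W/5) = -8 - W/5)
m(M) = 17 + M/5 (m(M) = 9 - (-8 - M/5) = 9 + (8 + M/5) = 17 + M/5)
R(n, d) = 20 (R(n, d) = -4*(-5) = 20)
R(1, 5)*(48/18 + m(3)) = 20*(48/18 + (17 + (1/5)*3)) = 20*(48*(1/18) + (17 + 3/5)) = 20*(8/3 + 88/5) = 20*(304/15) = 1216/3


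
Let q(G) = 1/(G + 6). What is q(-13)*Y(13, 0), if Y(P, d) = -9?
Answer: 9/7 ≈ 1.2857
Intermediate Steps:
q(G) = 1/(6 + G)
q(-13)*Y(13, 0) = -9/(6 - 13) = -9/(-7) = -⅐*(-9) = 9/7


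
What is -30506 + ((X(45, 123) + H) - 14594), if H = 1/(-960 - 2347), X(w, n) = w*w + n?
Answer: -142042265/3307 ≈ -42952.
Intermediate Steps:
X(w, n) = n + w² (X(w, n) = w² + n = n + w²)
H = -1/3307 (H = 1/(-3307) = -1/3307 ≈ -0.00030239)
-30506 + ((X(45, 123) + H) - 14594) = -30506 + (((123 + 45²) - 1/3307) - 14594) = -30506 + (((123 + 2025) - 1/3307) - 14594) = -30506 + ((2148 - 1/3307) - 14594) = -30506 + (7103435/3307 - 14594) = -30506 - 41158923/3307 = -142042265/3307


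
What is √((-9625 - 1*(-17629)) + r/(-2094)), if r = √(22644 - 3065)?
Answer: √(35096227344 - 2094*√19579)/2094 ≈ 89.465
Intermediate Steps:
r = √19579 ≈ 139.93
√((-9625 - 1*(-17629)) + r/(-2094)) = √((-9625 - 1*(-17629)) + √19579/(-2094)) = √((-9625 + 17629) + √19579*(-1/2094)) = √(8004 - √19579/2094)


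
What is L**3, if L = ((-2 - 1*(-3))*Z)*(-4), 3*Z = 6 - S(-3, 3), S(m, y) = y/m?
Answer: -21952/27 ≈ -813.04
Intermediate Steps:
Z = 7/3 (Z = (6 - 3/(-3))/3 = (6 - 3*(-1)/3)/3 = (6 - 1*(-1))/3 = (6 + 1)/3 = (1/3)*7 = 7/3 ≈ 2.3333)
L = -28/3 (L = ((-2 - 1*(-3))*(7/3))*(-4) = ((-2 + 3)*(7/3))*(-4) = (1*(7/3))*(-4) = (7/3)*(-4) = -28/3 ≈ -9.3333)
L**3 = (-28/3)**3 = -21952/27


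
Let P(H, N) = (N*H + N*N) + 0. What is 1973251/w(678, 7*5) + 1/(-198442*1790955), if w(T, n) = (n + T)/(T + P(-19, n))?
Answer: 868202926630156016467/253400693474430 ≈ 3.4262e+6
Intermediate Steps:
P(H, N) = N² + H*N (P(H, N) = (H*N + N²) + 0 = (N² + H*N) + 0 = N² + H*N)
w(T, n) = (T + n)/(T + n*(-19 + n)) (w(T, n) = (n + T)/(T + n*(-19 + n)) = (T + n)/(T + n*(-19 + n)))
1973251/w(678, 7*5) + 1/(-198442*1790955) = 1973251/(((678 + 7*5)/(678 + (7*5)*(-19 + 7*5)))) + 1/(-198442*1790955) = 1973251/(((678 + 35)/(678 + 35*(-19 + 35)))) - 1/198442*1/1790955 = 1973251/((713/(678 + 35*16))) - 1/355400692110 = 1973251/((713/(678 + 560))) - 1/355400692110 = 1973251/((713/1238)) - 1/355400692110 = 1973251/(((1/1238)*713)) - 1/355400692110 = 1973251/(713/1238) - 1/355400692110 = 1973251*(1238/713) - 1/355400692110 = 2442884738/713 - 1/355400692110 = 868202926630156016467/253400693474430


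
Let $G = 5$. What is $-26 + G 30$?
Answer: $124$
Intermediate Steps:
$-26 + G 30 = -26 + 5 \cdot 30 = -26 + 150 = 124$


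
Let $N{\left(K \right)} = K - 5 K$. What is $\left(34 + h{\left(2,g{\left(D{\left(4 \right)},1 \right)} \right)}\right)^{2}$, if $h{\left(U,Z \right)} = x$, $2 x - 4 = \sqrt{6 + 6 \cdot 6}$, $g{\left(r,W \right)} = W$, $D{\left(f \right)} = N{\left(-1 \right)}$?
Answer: $\frac{\left(72 + \sqrt{42}\right)^{2}}{4} \approx 1539.8$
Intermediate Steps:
$N{\left(K \right)} = - 4 K$
$D{\left(f \right)} = 4$ ($D{\left(f \right)} = \left(-4\right) \left(-1\right) = 4$)
$x = 2 + \frac{\sqrt{42}}{2}$ ($x = 2 + \frac{\sqrt{6 + 6 \cdot 6}}{2} = 2 + \frac{\sqrt{6 + 36}}{2} = 2 + \frac{\sqrt{42}}{2} \approx 5.2404$)
$h{\left(U,Z \right)} = 2 + \frac{\sqrt{42}}{2}$
$\left(34 + h{\left(2,g{\left(D{\left(4 \right)},1 \right)} \right)}\right)^{2} = \left(34 + \left(2 + \frac{\sqrt{42}}{2}\right)\right)^{2} = \left(36 + \frac{\sqrt{42}}{2}\right)^{2}$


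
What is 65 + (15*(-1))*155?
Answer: -2260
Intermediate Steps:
65 + (15*(-1))*155 = 65 - 15*155 = 65 - 2325 = -2260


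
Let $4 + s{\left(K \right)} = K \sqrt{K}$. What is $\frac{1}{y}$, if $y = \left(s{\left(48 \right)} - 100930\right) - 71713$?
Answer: $- \frac{19183}{3311875113} - \frac{64 \sqrt{3}}{9935625339} \approx -5.8033 \cdot 10^{-6}$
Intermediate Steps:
$s{\left(K \right)} = -4 + K^{\frac{3}{2}}$ ($s{\left(K \right)} = -4 + K \sqrt{K} = -4 + K^{\frac{3}{2}}$)
$y = -172647 + 192 \sqrt{3}$ ($y = \left(\left(-4 + 48^{\frac{3}{2}}\right) - 100930\right) - 71713 = \left(\left(-4 + 192 \sqrt{3}\right) - 100930\right) + \left(-158941 + 87228\right) = \left(-100934 + 192 \sqrt{3}\right) - 71713 = -172647 + 192 \sqrt{3} \approx -1.7231 \cdot 10^{5}$)
$\frac{1}{y} = \frac{1}{-172647 + 192 \sqrt{3}}$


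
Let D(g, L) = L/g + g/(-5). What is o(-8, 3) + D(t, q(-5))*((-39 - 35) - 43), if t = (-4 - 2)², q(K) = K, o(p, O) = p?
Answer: 17013/20 ≈ 850.65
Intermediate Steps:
t = 36 (t = (-6)² = 36)
D(g, L) = -g/5 + L/g (D(g, L) = L/g + g*(-⅕) = L/g - g/5 = -g/5 + L/g)
o(-8, 3) + D(t, q(-5))*((-39 - 35) - 43) = -8 + (-⅕*36 - 5/36)*((-39 - 35) - 43) = -8 + (-36/5 - 5*1/36)*(-74 - 43) = -8 + (-36/5 - 5/36)*(-117) = -8 - 1321/180*(-117) = -8 + 17173/20 = 17013/20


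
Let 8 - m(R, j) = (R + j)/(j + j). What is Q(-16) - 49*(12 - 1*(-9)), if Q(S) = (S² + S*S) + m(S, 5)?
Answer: -5079/10 ≈ -507.90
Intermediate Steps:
m(R, j) = 8 - (R + j)/(2*j) (m(R, j) = 8 - (R + j)/(j + j) = 8 - (R + j)/(2*j))
Q(S) = 15/2 + 2*S² - S/10 (Q(S) = (S² + S*S) + (½)*(-S + 15*5)/5 = (S² + S²) + (½)*(⅕)*(-S + 75) = 2*S² + (½)*(⅕)*(75 - S) = 2*S² + (15/2 - S/10) = 15/2 + 2*S² - S/10)
Q(-16) - 49*(12 - 1*(-9)) = (15/2 + 2*(-16)² - ⅒*(-16)) - 49*(12 - 1*(-9)) = (15/2 + 2*256 + 8/5) - 49*(12 + 9) = (15/2 + 512 + 8/5) - 49*21 = 5211/10 - 1029 = -5079/10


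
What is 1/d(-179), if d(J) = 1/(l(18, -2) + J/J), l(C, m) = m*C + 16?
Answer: -19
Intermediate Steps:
l(C, m) = 16 + C*m (l(C, m) = C*m + 16 = 16 + C*m)
d(J) = -1/19 (d(J) = 1/((16 + 18*(-2)) + J/J) = 1/((16 - 36) + 1) = 1/(-20 + 1) = 1/(-19) = -1/19)
1/d(-179) = 1/(-1/19) = -19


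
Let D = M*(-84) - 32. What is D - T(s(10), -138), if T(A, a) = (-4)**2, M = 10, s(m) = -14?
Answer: -888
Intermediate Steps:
T(A, a) = 16
D = -872 (D = 10*(-84) - 32 = -840 - 32 = -872)
D - T(s(10), -138) = -872 - 1*16 = -872 - 16 = -888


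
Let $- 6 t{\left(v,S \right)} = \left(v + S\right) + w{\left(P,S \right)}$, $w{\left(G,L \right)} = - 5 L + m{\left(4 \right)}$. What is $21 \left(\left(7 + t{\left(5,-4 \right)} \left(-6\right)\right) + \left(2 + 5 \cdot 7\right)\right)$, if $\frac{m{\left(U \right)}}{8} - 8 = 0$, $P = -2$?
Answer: $2709$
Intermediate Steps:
$m{\left(U \right)} = 64$ ($m{\left(U \right)} = 64 + 8 \cdot 0 = 64 + 0 = 64$)
$w{\left(G,L \right)} = 64 - 5 L$ ($w{\left(G,L \right)} = - 5 L + 64 = 64 - 5 L$)
$t{\left(v,S \right)} = - \frac{32}{3} - \frac{v}{6} + \frac{2 S}{3}$ ($t{\left(v,S \right)} = - \frac{\left(v + S\right) - \left(-64 + 5 S\right)}{6} = - \frac{\left(S + v\right) - \left(-64 + 5 S\right)}{6} = - \frac{64 + v - 4 S}{6} = - \frac{32}{3} - \frac{v}{6} + \frac{2 S}{3}$)
$21 \left(\left(7 + t{\left(5,-4 \right)} \left(-6\right)\right) + \left(2 + 5 \cdot 7\right)\right) = 21 \left(\left(7 + \left(- \frac{32}{3} - \frac{5}{6} + \frac{2}{3} \left(-4\right)\right) \left(-6\right)\right) + \left(2 + 5 \cdot 7\right)\right) = 21 \left(\left(7 + \left(- \frac{32}{3} - \frac{5}{6} - \frac{8}{3}\right) \left(-6\right)\right) + \left(2 + 35\right)\right) = 21 \left(\left(7 - -85\right) + 37\right) = 21 \left(\left(7 + 85\right) + 37\right) = 21 \left(92 + 37\right) = 21 \cdot 129 = 2709$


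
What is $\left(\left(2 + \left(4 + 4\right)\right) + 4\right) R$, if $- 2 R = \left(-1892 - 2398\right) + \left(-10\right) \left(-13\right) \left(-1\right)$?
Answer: $30940$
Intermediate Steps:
$R = 2210$ ($R = - \frac{\left(-1892 - 2398\right) + \left(-10\right) \left(-13\right) \left(-1\right)}{2} = - \frac{-4290 + 130 \left(-1\right)}{2} = - \frac{-4290 - 130}{2} = \left(- \frac{1}{2}\right) \left(-4420\right) = 2210$)
$\left(\left(2 + \left(4 + 4\right)\right) + 4\right) R = \left(\left(2 + \left(4 + 4\right)\right) + 4\right) 2210 = \left(\left(2 + 8\right) + 4\right) 2210 = \left(10 + 4\right) 2210 = 14 \cdot 2210 = 30940$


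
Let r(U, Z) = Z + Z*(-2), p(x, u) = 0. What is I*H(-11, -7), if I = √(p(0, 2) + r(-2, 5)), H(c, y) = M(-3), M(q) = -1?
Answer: -I*√5 ≈ -2.2361*I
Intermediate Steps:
H(c, y) = -1
r(U, Z) = -Z (r(U, Z) = Z - 2*Z = -Z)
I = I*√5 (I = √(0 - 1*5) = √(0 - 5) = √(-5) = I*√5 ≈ 2.2361*I)
I*H(-11, -7) = (I*√5)*(-1) = -I*√5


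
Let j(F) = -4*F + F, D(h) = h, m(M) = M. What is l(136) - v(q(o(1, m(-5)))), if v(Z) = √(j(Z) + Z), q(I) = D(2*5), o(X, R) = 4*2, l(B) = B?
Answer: 136 - 2*I*√5 ≈ 136.0 - 4.4721*I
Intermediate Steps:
o(X, R) = 8
j(F) = -3*F
q(I) = 10 (q(I) = 2*5 = 10)
v(Z) = √2*√(-Z) (v(Z) = √(-3*Z + Z) = √(-2*Z) = √2*√(-Z))
l(136) - v(q(o(1, m(-5)))) = 136 - √2*√(-1*10) = 136 - √2*√(-10) = 136 - √2*I*√10 = 136 - 2*I*√5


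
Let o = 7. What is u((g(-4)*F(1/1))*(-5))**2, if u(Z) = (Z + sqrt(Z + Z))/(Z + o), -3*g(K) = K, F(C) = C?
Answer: 280 - 80*I*sqrt(30) ≈ 280.0 - 438.18*I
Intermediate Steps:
g(K) = -K/3
u(Z) = (Z + sqrt(2)*sqrt(Z))/(7 + Z) (u(Z) = (Z + sqrt(Z + Z))/(Z + 7) = (Z + sqrt(2*Z))/(7 + Z) = (Z + sqrt(2)*sqrt(Z))/(7 + Z))
u((g(-4)*F(1/1))*(-5))**2 = (((-1/3*(-4)/1)*(-5) + sqrt(2)*sqrt((-1/3*(-4)/1)*(-5)))/(7 + (-1/3*(-4)/1)*(-5)))**2 = ((((4/3)*1)*(-5) + sqrt(2)*sqrt(((4/3)*1)*(-5)))/(7 + ((4/3)*1)*(-5)))**2 = (((4/3)*(-5) + sqrt(2)*sqrt((4/3)*(-5)))/(7 + (4/3)*(-5)))**2 = ((-20/3 + sqrt(2)*sqrt(-20/3))/(7 - 20/3))**2 = ((-20/3 + sqrt(2)*(2*I*sqrt(15)/3))/(1/3))**2 = (3*(-20/3 + 2*I*sqrt(30)/3))**2 = (-20 + 2*I*sqrt(30))**2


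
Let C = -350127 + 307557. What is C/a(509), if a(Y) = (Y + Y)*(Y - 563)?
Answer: 2365/3054 ≈ 0.77439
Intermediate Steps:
C = -42570
a(Y) = 2*Y*(-563 + Y) (a(Y) = (2*Y)*(-563 + Y) = 2*Y*(-563 + Y))
C/a(509) = -42570*1/(1018*(-563 + 509)) = -42570/(2*509*(-54)) = -42570/(-54972) = -42570*(-1/54972) = 2365/3054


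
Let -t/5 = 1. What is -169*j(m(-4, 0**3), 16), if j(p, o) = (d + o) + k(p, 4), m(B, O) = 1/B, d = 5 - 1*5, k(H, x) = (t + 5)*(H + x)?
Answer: -2704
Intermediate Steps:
t = -5 (t = -5*1 = -5)
k(H, x) = 0 (k(H, x) = (-5 + 5)*(H + x) = 0*(H + x) = 0)
d = 0 (d = 5 - 5 = 0)
j(p, o) = o (j(p, o) = (0 + o) + 0 = o + 0 = o)
-169*j(m(-4, 0**3), 16) = -169*16 = -2704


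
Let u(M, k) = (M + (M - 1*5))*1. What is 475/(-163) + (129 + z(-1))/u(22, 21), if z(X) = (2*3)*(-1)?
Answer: 508/2119 ≈ 0.23974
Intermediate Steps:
z(X) = -6 (z(X) = 6*(-1) = -6)
u(M, k) = -5 + 2*M (u(M, k) = (M + (M - 5))*1 = (M + (-5 + M))*1 = (-5 + 2*M)*1 = -5 + 2*M)
475/(-163) + (129 + z(-1))/u(22, 21) = 475/(-163) + (129 - 6)/(-5 + 2*22) = 475*(-1/163) + 123/(-5 + 44) = -475/163 + 123/39 = -475/163 + 123*(1/39) = -475/163 + 41/13 = 508/2119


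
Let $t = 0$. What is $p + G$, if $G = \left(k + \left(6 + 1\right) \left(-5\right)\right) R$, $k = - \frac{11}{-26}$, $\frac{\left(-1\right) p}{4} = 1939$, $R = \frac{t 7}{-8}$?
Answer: $-7756$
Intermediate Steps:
$R = 0$ ($R = \frac{0 \cdot 7}{-8} = 0 \left(- \frac{1}{8}\right) = 0$)
$p = -7756$ ($p = \left(-4\right) 1939 = -7756$)
$k = \frac{11}{26}$ ($k = \left(-11\right) \left(- \frac{1}{26}\right) = \frac{11}{26} \approx 0.42308$)
$G = 0$ ($G = \left(\frac{11}{26} + \left(6 + 1\right) \left(-5\right)\right) 0 = \left(\frac{11}{26} + 7 \left(-5\right)\right) 0 = \left(\frac{11}{26} - 35\right) 0 = \left(- \frac{899}{26}\right) 0 = 0$)
$p + G = -7756 + 0 = -7756$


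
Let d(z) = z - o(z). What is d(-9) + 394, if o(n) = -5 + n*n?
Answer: 309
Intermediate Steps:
o(n) = -5 + n²
d(z) = 5 + z - z² (d(z) = z - (-5 + z²) = z + (5 - z²) = 5 + z - z²)
d(-9) + 394 = (5 - 9 - 1*(-9)²) + 394 = (5 - 9 - 1*81) + 394 = (5 - 9 - 81) + 394 = -85 + 394 = 309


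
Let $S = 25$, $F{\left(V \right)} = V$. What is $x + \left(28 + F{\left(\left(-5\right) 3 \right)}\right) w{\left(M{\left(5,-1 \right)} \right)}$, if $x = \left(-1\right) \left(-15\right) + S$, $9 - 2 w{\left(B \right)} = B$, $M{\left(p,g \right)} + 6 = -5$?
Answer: $170$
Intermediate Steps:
$M{\left(p,g \right)} = -11$ ($M{\left(p,g \right)} = -6 - 5 = -11$)
$w{\left(B \right)} = \frac{9}{2} - \frac{B}{2}$
$x = 40$ ($x = \left(-1\right) \left(-15\right) + 25 = 15 + 25 = 40$)
$x + \left(28 + F{\left(\left(-5\right) 3 \right)}\right) w{\left(M{\left(5,-1 \right)} \right)} = 40 + \left(28 - 15\right) \left(\frac{9}{2} - - \frac{11}{2}\right) = 40 + \left(28 - 15\right) \left(\frac{9}{2} + \frac{11}{2}\right) = 40 + 13 \cdot 10 = 40 + 130 = 170$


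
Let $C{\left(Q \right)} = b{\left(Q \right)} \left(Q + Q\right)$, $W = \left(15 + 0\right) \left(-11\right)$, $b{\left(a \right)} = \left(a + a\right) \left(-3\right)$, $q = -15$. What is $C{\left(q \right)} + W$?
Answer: $-2865$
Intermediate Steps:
$b{\left(a \right)} = - 6 a$ ($b{\left(a \right)} = 2 a \left(-3\right) = - 6 a$)
$W = -165$ ($W = 15 \left(-11\right) = -165$)
$C{\left(Q \right)} = - 12 Q^{2}$ ($C{\left(Q \right)} = - 6 Q \left(Q + Q\right) = - 6 Q 2 Q = - 12 Q^{2}$)
$C{\left(q \right)} + W = - 12 \left(-15\right)^{2} - 165 = \left(-12\right) 225 - 165 = -2700 - 165 = -2865$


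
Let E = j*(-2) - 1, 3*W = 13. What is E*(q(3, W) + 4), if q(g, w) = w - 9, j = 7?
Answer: 10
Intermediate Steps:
W = 13/3 (W = (⅓)*13 = 13/3 ≈ 4.3333)
q(g, w) = -9 + w
E = -15 (E = 7*(-2) - 1 = -14 - 1 = -15)
E*(q(3, W) + 4) = -15*((-9 + 13/3) + 4) = -15*(-14/3 + 4) = -15*(-⅔) = 10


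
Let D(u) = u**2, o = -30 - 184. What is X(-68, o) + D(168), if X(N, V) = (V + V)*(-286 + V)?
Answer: 242224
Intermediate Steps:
o = -214
X(N, V) = 2*V*(-286 + V) (X(N, V) = (2*V)*(-286 + V) = 2*V*(-286 + V))
X(-68, o) + D(168) = 2*(-214)*(-286 - 214) + 168**2 = 2*(-214)*(-500) + 28224 = 214000 + 28224 = 242224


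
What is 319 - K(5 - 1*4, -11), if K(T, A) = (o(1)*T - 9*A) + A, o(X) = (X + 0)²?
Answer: 230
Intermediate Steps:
o(X) = X²
K(T, A) = T - 8*A (K(T, A) = (1²*T - 9*A) + A = (1*T - 9*A) + A = (T - 9*A) + A = T - 8*A)
319 - K(5 - 1*4, -11) = 319 - ((5 - 1*4) - 8*(-11)) = 319 - ((5 - 4) + 88) = 319 - (1 + 88) = 319 - 1*89 = 319 - 89 = 230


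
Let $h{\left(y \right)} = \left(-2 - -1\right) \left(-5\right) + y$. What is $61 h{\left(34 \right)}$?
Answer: $2379$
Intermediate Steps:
$h{\left(y \right)} = 5 + y$ ($h{\left(y \right)} = \left(-2 + 1\right) \left(-5\right) + y = \left(-1\right) \left(-5\right) + y = 5 + y$)
$61 h{\left(34 \right)} = 61 \left(5 + 34\right) = 61 \cdot 39 = 2379$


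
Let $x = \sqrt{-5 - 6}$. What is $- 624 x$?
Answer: $- 624 i \sqrt{11} \approx - 2069.6 i$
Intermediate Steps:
$x = i \sqrt{11}$ ($x = \sqrt{-11} = i \sqrt{11} \approx 3.3166 i$)
$- 624 x = - 624 i \sqrt{11}$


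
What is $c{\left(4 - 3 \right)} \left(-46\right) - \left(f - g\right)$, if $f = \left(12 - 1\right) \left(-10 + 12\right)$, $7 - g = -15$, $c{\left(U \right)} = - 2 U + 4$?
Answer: $-92$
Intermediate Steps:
$c{\left(U \right)} = 4 - 2 U$
$g = 22$ ($g = 7 - -15 = 7 + 15 = 22$)
$f = 22$ ($f = 11 \cdot 2 = 22$)
$c{\left(4 - 3 \right)} \left(-46\right) - \left(f - g\right) = \left(4 - 2 \left(4 - 3\right)\right) \left(-46\right) + \left(22 - 22\right) = \left(4 - 2\right) \left(-46\right) + \left(22 - 22\right) = \left(4 - 2\right) \left(-46\right) + 0 = 2 \left(-46\right) + 0 = -92 + 0 = -92$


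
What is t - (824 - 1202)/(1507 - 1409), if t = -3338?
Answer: -23339/7 ≈ -3334.1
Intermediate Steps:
t - (824 - 1202)/(1507 - 1409) = -3338 - (824 - 1202)/(1507 - 1409) = -3338 - (-378)/98 = -3338 - 1*(-27/7) = -3338 + 27/7 = -23339/7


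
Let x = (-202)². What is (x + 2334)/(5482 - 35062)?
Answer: -21569/14790 ≈ -1.4584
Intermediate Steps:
x = 40804
(x + 2334)/(5482 - 35062) = (40804 + 2334)/(5482 - 35062) = 43138/(-29580) = 43138*(-1/29580) = -21569/14790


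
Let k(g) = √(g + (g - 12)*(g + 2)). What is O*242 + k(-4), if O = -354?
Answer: -85668 + 2*√7 ≈ -85663.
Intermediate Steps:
k(g) = √(g + (-12 + g)*(2 + g))
O*242 + k(-4) = -354*242 + √(-24 + (-4)² - 9*(-4)) = -85668 + √(-24 + 16 + 36) = -85668 + √28 = -85668 + 2*√7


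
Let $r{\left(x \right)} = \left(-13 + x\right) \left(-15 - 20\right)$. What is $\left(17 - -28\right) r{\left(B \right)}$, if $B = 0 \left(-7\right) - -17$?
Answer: $-6300$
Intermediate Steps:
$B = 17$ ($B = 0 + 17 = 17$)
$r{\left(x \right)} = 455 - 35 x$ ($r{\left(x \right)} = \left(-13 + x\right) \left(-35\right) = 455 - 35 x$)
$\left(17 - -28\right) r{\left(B \right)} = \left(17 - -28\right) \left(455 - 595\right) = \left(17 + 28\right) \left(455 - 595\right) = 45 \left(-140\right) = -6300$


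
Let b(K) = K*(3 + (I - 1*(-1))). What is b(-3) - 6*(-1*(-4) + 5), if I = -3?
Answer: -57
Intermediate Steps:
b(K) = K (b(K) = K*(3 + (-3 - 1*(-1))) = K*(3 + (-3 + 1)) = K*(3 - 2) = K*1 = K)
b(-3) - 6*(-1*(-4) + 5) = -3 - 6*(-1*(-4) + 5) = -3 - 6*(4 + 5) = -3 - 6*9 = -3 - 54 = -57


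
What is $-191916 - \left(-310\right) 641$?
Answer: $6794$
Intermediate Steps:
$-191916 - \left(-310\right) 641 = -191916 - -198710 = -191916 + 198710 = 6794$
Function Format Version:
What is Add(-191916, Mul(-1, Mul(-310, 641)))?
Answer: 6794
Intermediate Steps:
Add(-191916, Mul(-1, Mul(-310, 641))) = Add(-191916, Mul(-1, -198710)) = Add(-191916, 198710) = 6794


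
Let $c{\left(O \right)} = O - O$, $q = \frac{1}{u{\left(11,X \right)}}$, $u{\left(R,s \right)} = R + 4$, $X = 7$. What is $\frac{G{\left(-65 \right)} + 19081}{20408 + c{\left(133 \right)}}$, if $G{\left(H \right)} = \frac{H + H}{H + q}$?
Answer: $\frac{4646711}{4969348} \approx 0.93507$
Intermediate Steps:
$u{\left(R,s \right)} = 4 + R$
$q = \frac{1}{15}$ ($q = \frac{1}{4 + 11} = \frac{1}{15} \approx 0.066667$)
$c{\left(O \right)} = 0$
$G{\left(H \right)} = \frac{2 H}{\frac{1}{15} + H}$ ($G{\left(H \right)} = \frac{H + H}{H + \frac{1}{15}} = \frac{2 H}{\frac{1}{15} + H}$)
$\frac{G{\left(-65 \right)} + 19081}{20408 + c{\left(133 \right)}} = \frac{30 \left(-65\right) \frac{1}{1 + 15 \left(-65\right)} + 19081}{20408 + 0} = \frac{30 \left(-65\right) \frac{1}{1 - 975} + 19081}{20408} = \left(30 \left(-65\right) \frac{1}{-974} + 19081\right) \frac{1}{20408} = \left(30 \left(-65\right) \left(- \frac{1}{974}\right) + 19081\right) \frac{1}{20408} = \left(\frac{975}{487} + 19081\right) \frac{1}{20408} = \frac{9293422}{487} \cdot \frac{1}{20408} = \frac{4646711}{4969348}$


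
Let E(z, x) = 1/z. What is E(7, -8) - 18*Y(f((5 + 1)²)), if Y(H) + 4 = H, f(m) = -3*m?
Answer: 14113/7 ≈ 2016.1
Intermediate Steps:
Y(H) = -4 + H
E(7, -8) - 18*Y(f((5 + 1)²)) = 1/7 - 18*(-4 - 3*(5 + 1)²) = ⅐ - 18*(-4 - 3*6²) = ⅐ - 18*(-4 - 3*36) = ⅐ - 18*(-4 - 108) = ⅐ - 18*(-112) = ⅐ + 2016 = 14113/7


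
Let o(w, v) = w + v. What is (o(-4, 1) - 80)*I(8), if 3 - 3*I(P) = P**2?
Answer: 5063/3 ≈ 1687.7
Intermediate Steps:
I(P) = 1 - P**2/3
o(w, v) = v + w
(o(-4, 1) - 80)*I(8) = ((1 - 4) - 80)*(1 - 1/3*8**2) = (-3 - 80)*(1 - 1/3*64) = -83*(1 - 64/3) = -83*(-61/3) = 5063/3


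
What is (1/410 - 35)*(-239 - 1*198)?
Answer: 6270513/410 ≈ 15294.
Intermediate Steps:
(1/410 - 35)*(-239 - 1*198) = (1/410 - 35)*(-239 - 198) = -14349/410*(-437) = 6270513/410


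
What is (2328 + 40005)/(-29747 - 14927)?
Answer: -42333/44674 ≈ -0.94760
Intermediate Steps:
(2328 + 40005)/(-29747 - 14927) = 42333/(-44674) = 42333*(-1/44674) = -42333/44674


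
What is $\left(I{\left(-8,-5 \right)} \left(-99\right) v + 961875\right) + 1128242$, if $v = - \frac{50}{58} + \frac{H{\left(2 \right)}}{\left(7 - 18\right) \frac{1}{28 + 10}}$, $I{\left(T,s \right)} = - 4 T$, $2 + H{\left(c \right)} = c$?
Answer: $\frac{60692593}{29} \approx 2.0928 \cdot 10^{6}$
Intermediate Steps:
$H{\left(c \right)} = -2 + c$
$v = - \frac{25}{29}$ ($v = - \frac{50}{58} + \frac{-2 + 2}{\left(7 - 18\right) \frac{1}{28 + 10}} = \left(-50\right) \frac{1}{58} + \frac{0}{\left(-11\right) \frac{1}{38}} = - \frac{25}{29} + \frac{0}{\left(-11\right) \frac{1}{38}} = - \frac{25}{29} + \frac{0}{- \frac{11}{38}} = - \frac{25}{29} + 0 \left(- \frac{38}{11}\right) = - \frac{25}{29} + 0 = - \frac{25}{29} \approx -0.86207$)
$\left(I{\left(-8,-5 \right)} \left(-99\right) v + 961875\right) + 1128242 = \left(\left(-4\right) \left(-8\right) \left(-99\right) \left(- \frac{25}{29}\right) + 961875\right) + 1128242 = \left(32 \left(-99\right) \left(- \frac{25}{29}\right) + 961875\right) + 1128242 = \left(\left(-3168\right) \left(- \frac{25}{29}\right) + 961875\right) + 1128242 = \left(\frac{79200}{29} + 961875\right) + 1128242 = \frac{27973575}{29} + 1128242 = \frac{60692593}{29}$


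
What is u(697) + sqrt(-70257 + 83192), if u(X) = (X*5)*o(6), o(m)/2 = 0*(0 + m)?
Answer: sqrt(12935) ≈ 113.73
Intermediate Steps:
o(m) = 0 (o(m) = 2*(0*(0 + m)) = 2*(0*m) = 2*0 = 0)
u(X) = 0 (u(X) = (X*5)*0 = (5*X)*0 = 0)
u(697) + sqrt(-70257 + 83192) = 0 + sqrt(-70257 + 83192) = 0 + sqrt(12935) = sqrt(12935)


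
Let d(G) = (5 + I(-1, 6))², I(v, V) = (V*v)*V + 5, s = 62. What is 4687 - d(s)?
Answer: 4011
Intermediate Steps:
I(v, V) = 5 + v*V² (I(v, V) = v*V² + 5 = 5 + v*V²)
d(G) = 676 (d(G) = (5 + (5 - 1*6²))² = (5 + (5 - 1*36))² = (5 + (5 - 36))² = (5 - 31)² = (-26)² = 676)
4687 - d(s) = 4687 - 1*676 = 4687 - 676 = 4011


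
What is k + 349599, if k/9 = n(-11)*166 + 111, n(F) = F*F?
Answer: 531372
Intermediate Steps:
n(F) = F²
k = 181773 (k = 9*((-11)²*166 + 111) = 9*(121*166 + 111) = 9*(20086 + 111) = 9*20197 = 181773)
k + 349599 = 181773 + 349599 = 531372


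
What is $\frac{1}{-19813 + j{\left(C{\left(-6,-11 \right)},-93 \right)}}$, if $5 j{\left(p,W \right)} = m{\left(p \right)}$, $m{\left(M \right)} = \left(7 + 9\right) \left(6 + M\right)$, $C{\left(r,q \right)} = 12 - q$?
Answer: $- \frac{5}{98601} \approx -5.0709 \cdot 10^{-5}$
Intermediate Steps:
$m{\left(M \right)} = 96 + 16 M$ ($m{\left(M \right)} = 16 \left(6 + M\right) = 96 + 16 M$)
$j{\left(p,W \right)} = \frac{96}{5} + \frac{16 p}{5}$ ($j{\left(p,W \right)} = \frac{96 + 16 p}{5} = \frac{96}{5} + \frac{16 p}{5}$)
$\frac{1}{-19813 + j{\left(C{\left(-6,-11 \right)},-93 \right)}} = \frac{1}{-19813 + \left(\frac{96}{5} + \frac{16 \left(12 - -11\right)}{5}\right)} = \frac{1}{-19813 + \left(\frac{96}{5} + \frac{16 \left(12 + 11\right)}{5}\right)} = \frac{1}{-19813 + \left(\frac{96}{5} + \frac{16}{5} \cdot 23\right)} = \frac{1}{-19813 + \left(\frac{96}{5} + \frac{368}{5}\right)} = \frac{1}{-19813 + \frac{464}{5}} = \frac{1}{- \frac{98601}{5}} = - \frac{5}{98601}$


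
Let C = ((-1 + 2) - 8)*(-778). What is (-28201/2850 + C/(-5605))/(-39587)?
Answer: 1827239/6656554050 ≈ 0.00027450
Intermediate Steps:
C = 5446 (C = (1 - 8)*(-778) = -7*(-778) = 5446)
(-28201/2850 + C/(-5605))/(-39587) = (-28201/2850 + 5446/(-5605))/(-39587) = (-28201*1/2850 + 5446*(-1/5605))*(-1/39587) = (-28201/2850 - 5446/5605)*(-1/39587) = -1827239/168150*(-1/39587) = 1827239/6656554050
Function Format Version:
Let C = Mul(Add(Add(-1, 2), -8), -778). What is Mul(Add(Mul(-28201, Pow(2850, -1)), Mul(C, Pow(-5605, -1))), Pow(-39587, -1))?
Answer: Rational(1827239, 6656554050) ≈ 0.00027450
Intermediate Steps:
C = 5446 (C = Mul(Add(1, -8), -778) = Mul(-7, -778) = 5446)
Mul(Add(Mul(-28201, Pow(2850, -1)), Mul(C, Pow(-5605, -1))), Pow(-39587, -1)) = Mul(Add(Mul(-28201, Pow(2850, -1)), Mul(5446, Pow(-5605, -1))), Pow(-39587, -1)) = Mul(Add(Mul(-28201, Rational(1, 2850)), Mul(5446, Rational(-1, 5605))), Rational(-1, 39587)) = Mul(Add(Rational(-28201, 2850), Rational(-5446, 5605)), Rational(-1, 39587)) = Mul(Rational(-1827239, 168150), Rational(-1, 39587)) = Rational(1827239, 6656554050)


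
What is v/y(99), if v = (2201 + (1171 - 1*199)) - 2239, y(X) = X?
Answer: 934/99 ≈ 9.4343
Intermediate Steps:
v = 934 (v = (2201 + (1171 - 199)) - 2239 = (2201 + 972) - 2239 = 3173 - 2239 = 934)
v/y(99) = 934/99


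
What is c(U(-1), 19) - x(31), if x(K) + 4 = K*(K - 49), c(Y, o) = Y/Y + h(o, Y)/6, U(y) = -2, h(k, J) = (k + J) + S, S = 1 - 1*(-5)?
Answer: 3401/6 ≈ 566.83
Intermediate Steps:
S = 6 (S = 1 + 5 = 6)
h(k, J) = 6 + J + k (h(k, J) = (k + J) + 6 = (J + k) + 6 = 6 + J + k)
c(Y, o) = 2 + Y/6 + o/6 (c(Y, o) = Y/Y + (6 + Y + o)/6 = 1 + (6 + Y + o)*(⅙) = 1 + (1 + Y/6 + o/6) = 2 + Y/6 + o/6)
x(K) = -4 + K*(-49 + K) (x(K) = -4 + K*(K - 49) = -4 + K*(-49 + K))
c(U(-1), 19) - x(31) = (2 + (⅙)*(-2) + (⅙)*19) - (-4 + 31² - 49*31) = (2 - ⅓ + 19/6) - (-4 + 961 - 1519) = 29/6 - 1*(-562) = 29/6 + 562 = 3401/6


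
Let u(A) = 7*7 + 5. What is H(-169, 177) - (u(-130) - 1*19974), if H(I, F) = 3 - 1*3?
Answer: 19920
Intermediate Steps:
u(A) = 54 (u(A) = 49 + 5 = 54)
H(I, F) = 0 (H(I, F) = 3 - 3 = 0)
H(-169, 177) - (u(-130) - 1*19974) = 0 - (54 - 1*19974) = 0 - (54 - 19974) = 0 - 1*(-19920) = 0 + 19920 = 19920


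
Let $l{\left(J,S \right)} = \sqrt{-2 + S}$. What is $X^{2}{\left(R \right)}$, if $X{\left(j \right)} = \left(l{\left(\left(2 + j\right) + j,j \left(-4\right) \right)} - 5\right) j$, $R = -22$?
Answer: $53724 - 4840 \sqrt{86} \approx 8839.7$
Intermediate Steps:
$X{\left(j \right)} = j \left(-5 + \sqrt{-2 - 4 j}\right)$ ($X{\left(j \right)} = \left(\sqrt{-2 + j \left(-4\right)} - 5\right) j = \left(\sqrt{-2 - 4 j} - 5\right) j = \left(-5 + \sqrt{-2 - 4 j}\right) j = j \left(-5 + \sqrt{-2 - 4 j}\right)$)
$X^{2}{\left(R \right)} = \left(- 22 \left(-5 + \sqrt{-2 - -88}\right)\right)^{2} = \left(- 22 \left(-5 + \sqrt{-2 + 88}\right)\right)^{2} = \left(- 22 \left(-5 + \sqrt{86}\right)\right)^{2} = \left(110 - 22 \sqrt{86}\right)^{2}$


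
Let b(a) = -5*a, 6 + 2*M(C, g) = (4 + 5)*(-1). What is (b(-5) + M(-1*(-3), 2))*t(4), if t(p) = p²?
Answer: 280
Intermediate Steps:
M(C, g) = -15/2 (M(C, g) = -3 + ((4 + 5)*(-1))/2 = -3 + (9*(-1))/2 = -3 + (½)*(-9) = -3 - 9/2 = -15/2)
(b(-5) + M(-1*(-3), 2))*t(4) = (-5*(-5) - 15/2)*4² = (25 - 15/2)*16 = (35/2)*16 = 280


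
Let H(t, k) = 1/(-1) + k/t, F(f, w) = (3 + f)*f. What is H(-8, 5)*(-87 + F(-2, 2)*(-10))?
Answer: 871/8 ≈ 108.88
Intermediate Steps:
F(f, w) = f*(3 + f)
H(t, k) = -1 + k/t (H(t, k) = 1*(-1) + k/t = -1 + k/t)
H(-8, 5)*(-87 + F(-2, 2)*(-10)) = ((5 - 1*(-8))/(-8))*(-87 - 2*(3 - 2)*(-10)) = (-(5 + 8)/8)*(-87 - 2*1*(-10)) = (-⅛*13)*(-87 - 2*(-10)) = -13*(-87 + 20)/8 = -13/8*(-67) = 871/8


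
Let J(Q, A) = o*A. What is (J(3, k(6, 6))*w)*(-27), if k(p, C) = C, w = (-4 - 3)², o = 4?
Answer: -31752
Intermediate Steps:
w = 49 (w = (-7)² = 49)
J(Q, A) = 4*A
(J(3, k(6, 6))*w)*(-27) = ((4*6)*49)*(-27) = (24*49)*(-27) = 1176*(-27) = -31752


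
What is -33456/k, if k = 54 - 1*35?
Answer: -33456/19 ≈ -1760.8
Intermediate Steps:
k = 19 (k = 54 - 35 = 19)
-33456/k = -33456/19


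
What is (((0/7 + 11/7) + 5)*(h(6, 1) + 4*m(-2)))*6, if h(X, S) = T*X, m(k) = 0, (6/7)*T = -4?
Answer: -1104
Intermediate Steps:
T = -14/3 (T = (7/6)*(-4) = -14/3 ≈ -4.6667)
h(X, S) = -14*X/3
(((0/7 + 11/7) + 5)*(h(6, 1) + 4*m(-2)))*6 = (((0/7 + 11/7) + 5)*(-14/3*6 + 4*0))*6 = (((0*(1/7) + 11*(1/7)) + 5)*(-28 + 0))*6 = (((0 + 11/7) + 5)*(-28))*6 = ((11/7 + 5)*(-28))*6 = ((46/7)*(-28))*6 = -184*6 = -1104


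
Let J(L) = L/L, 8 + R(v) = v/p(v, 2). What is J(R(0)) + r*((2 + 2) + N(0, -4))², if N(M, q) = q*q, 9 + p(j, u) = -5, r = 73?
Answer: 29201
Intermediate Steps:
p(j, u) = -14 (p(j, u) = -9 - 5 = -14)
N(M, q) = q²
R(v) = -8 - v/14 (R(v) = -8 + v/(-14) = -8 + v*(-1/14) = -8 - v/14)
J(L) = 1
J(R(0)) + r*((2 + 2) + N(0, -4))² = 1 + 73*((2 + 2) + (-4)²)² = 1 + 73*(4 + 16)² = 1 + 73*20² = 1 + 73*400 = 1 + 29200 = 29201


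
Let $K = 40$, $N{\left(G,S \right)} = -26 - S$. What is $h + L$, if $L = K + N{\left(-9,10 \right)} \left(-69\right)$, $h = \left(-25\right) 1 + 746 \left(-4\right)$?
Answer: $-485$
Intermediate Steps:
$h = -3009$ ($h = -25 - 2984 = -3009$)
$L = 2524$ ($L = 40 + \left(-26 - 10\right) \left(-69\right) = 40 - -2484 = 40 + 2484 = 2524$)
$h + L = -3009 + 2524 = -485$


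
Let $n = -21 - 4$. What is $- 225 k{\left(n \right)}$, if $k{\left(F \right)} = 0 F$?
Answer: $0$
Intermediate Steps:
$n = -25$
$k{\left(F \right)} = 0$
$- 225 k{\left(n \right)} = \left(-225\right) 0 = 0$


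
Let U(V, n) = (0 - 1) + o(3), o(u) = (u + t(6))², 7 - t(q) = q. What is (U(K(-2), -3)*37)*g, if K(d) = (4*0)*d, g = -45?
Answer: -24975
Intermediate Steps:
t(q) = 7 - q
o(u) = (1 + u)² (o(u) = (u + (7 - 1*6))² = (u + (7 - 6))² = (u + 1)² = (1 + u)²)
K(d) = 0 (K(d) = 0*d = 0)
U(V, n) = 15 (U(V, n) = (0 - 1) + (1 + 3)² = -1 + 4² = -1 + 16 = 15)
(U(K(-2), -3)*37)*g = (15*37)*(-45) = 555*(-45) = -24975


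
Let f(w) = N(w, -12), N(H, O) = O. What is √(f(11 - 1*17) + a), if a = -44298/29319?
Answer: I*√1290446466/9773 ≈ 3.6757*I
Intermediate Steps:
f(w) = -12
a = -14766/9773 (a = -44298*1/29319 = -14766/9773 ≈ -1.5109)
√(f(11 - 1*17) + a) = √(-12 - 14766/9773) = √(-132042/9773) = I*√1290446466/9773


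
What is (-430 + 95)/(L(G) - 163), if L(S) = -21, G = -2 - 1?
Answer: 335/184 ≈ 1.8207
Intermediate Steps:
G = -3
(-430 + 95)/(L(G) - 163) = (-430 + 95)/(-21 - 163) = -335/(-184) = -335*(-1/184) = 335/184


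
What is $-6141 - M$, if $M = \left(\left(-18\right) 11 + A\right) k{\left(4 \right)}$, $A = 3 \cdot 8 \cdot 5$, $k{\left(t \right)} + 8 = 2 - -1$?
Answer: $-6531$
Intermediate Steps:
$k{\left(t \right)} = -5$ ($k{\left(t \right)} = -8 + \left(2 - -1\right) = -8 + \left(2 + 1\right) = -8 + 3 = -5$)
$A = 120$ ($A = 24 \cdot 5 = 120$)
$M = 390$ ($M = \left(\left(-18\right) 11 + 120\right) \left(-5\right) = \left(-198 + 120\right) \left(-5\right) = \left(-78\right) \left(-5\right) = 390$)
$-6141 - M = -6141 - 390 = -6531$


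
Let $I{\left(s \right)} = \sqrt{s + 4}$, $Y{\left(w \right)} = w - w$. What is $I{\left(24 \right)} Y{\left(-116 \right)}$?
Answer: $0$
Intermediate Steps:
$Y{\left(w \right)} = 0$
$I{\left(s \right)} = \sqrt{4 + s}$
$I{\left(24 \right)} Y{\left(-116 \right)} = \sqrt{4 + 24} \cdot 0 = \sqrt{28} \cdot 0 = 2 \sqrt{7} \cdot 0 = 0$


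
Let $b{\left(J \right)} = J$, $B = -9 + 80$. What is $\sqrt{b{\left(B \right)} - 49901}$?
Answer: $i \sqrt{49830} \approx 223.23 i$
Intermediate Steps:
$B = 71$
$\sqrt{b{\left(B \right)} - 49901} = \sqrt{71 - 49901} = \sqrt{-49830} = i \sqrt{49830}$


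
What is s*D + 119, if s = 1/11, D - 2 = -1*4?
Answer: 1307/11 ≈ 118.82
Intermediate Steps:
D = -2 (D = 2 - 1*4 = 2 - 4 = -2)
s = 1/11 ≈ 0.090909
s*D + 119 = (1/11)*(-2) + 119 = -2/11 + 119 = 1307/11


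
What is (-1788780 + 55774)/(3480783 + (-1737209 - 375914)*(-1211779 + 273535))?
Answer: -1733006/1982628456795 ≈ -8.7410e-7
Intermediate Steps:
(-1788780 + 55774)/(3480783 + (-1737209 - 375914)*(-1211779 + 273535)) = -1733006/(3480783 - 2113123*(-938244)) = -1733006/(3480783 + 1982624976012) = -1733006/1982628456795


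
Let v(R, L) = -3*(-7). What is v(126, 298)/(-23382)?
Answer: -7/7794 ≈ -0.00089813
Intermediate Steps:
v(R, L) = 21
v(126, 298)/(-23382) = 21/(-23382) = 21*(-1/23382) = -7/7794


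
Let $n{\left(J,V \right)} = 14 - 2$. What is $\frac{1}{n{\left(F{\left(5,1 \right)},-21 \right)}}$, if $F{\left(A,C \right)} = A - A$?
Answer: $\frac{1}{12} \approx 0.083333$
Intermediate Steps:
$F{\left(A,C \right)} = 0$
$n{\left(J,V \right)} = 12$
$\frac{1}{n{\left(F{\left(5,1 \right)},-21 \right)}} = \frac{1}{12}$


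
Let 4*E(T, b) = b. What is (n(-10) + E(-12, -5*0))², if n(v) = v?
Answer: 100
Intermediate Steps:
E(T, b) = b/4
(n(-10) + E(-12, -5*0))² = (-10 + (-5*0)/4)² = (-10 + (¼)*0)² = (-10 + 0)² = (-10)² = 100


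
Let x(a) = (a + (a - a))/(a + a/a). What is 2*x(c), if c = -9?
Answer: 9/4 ≈ 2.2500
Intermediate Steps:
x(a) = a/(1 + a) (x(a) = (a + 0)/(a + 1) = a/(1 + a))
2*x(c) = 2*(-9/(1 - 9)) = 2*(-9/(-8)) = 2*(-9*(-1/8)) = 2*(9/8) = 9/4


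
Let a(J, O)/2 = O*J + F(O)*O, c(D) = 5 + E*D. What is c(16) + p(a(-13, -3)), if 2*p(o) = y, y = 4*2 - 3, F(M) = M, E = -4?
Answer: -113/2 ≈ -56.500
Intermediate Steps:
c(D) = 5 - 4*D
a(J, O) = 2*O² + 2*J*O (a(J, O) = 2*(O*J + O*O) = 2*(J*O + O²) = 2*(O² + J*O) = 2*O² + 2*J*O)
y = 5 (y = 8 - 3 = 5)
p(o) = 5/2 (p(o) = (½)*5 = 5/2)
c(16) + p(a(-13, -3)) = (5 - 4*16) + 5/2 = (5 - 64) + 5/2 = -59 + 5/2 = -113/2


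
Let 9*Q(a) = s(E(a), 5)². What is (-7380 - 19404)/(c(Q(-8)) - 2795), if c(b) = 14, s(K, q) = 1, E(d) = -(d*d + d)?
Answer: 992/103 ≈ 9.6311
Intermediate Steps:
E(d) = -d - d² (E(d) = -(d² + d) = -(d + d²) = -d - d²)
Q(a) = ⅑ (Q(a) = (⅑)*1² = (⅑)*1 = ⅑)
(-7380 - 19404)/(c(Q(-8)) - 2795) = (-7380 - 19404)/(14 - 2795) = -26784/(-2781) = -26784*(-1/2781) = 992/103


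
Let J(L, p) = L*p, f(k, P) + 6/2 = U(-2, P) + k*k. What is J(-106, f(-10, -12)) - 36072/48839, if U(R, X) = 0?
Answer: -502198670/48839 ≈ -10283.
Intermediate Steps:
f(k, P) = -3 + k² (f(k, P) = -3 + (0 + k*k) = -3 + (0 + k²) = -3 + k²)
J(-106, f(-10, -12)) - 36072/48839 = -106*(-3 + (-10)²) - 36072/48839 = -106*(-3 + 100) - 36072*1/48839 = -106*97 - 36072/48839 = -10282 - 36072/48839 = -502198670/48839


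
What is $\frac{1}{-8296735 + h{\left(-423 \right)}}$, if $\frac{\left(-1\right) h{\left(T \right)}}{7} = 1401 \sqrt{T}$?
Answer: $\frac{i}{- 8296735 i + 29421 \sqrt{47}} \approx -1.2046 \cdot 10^{-7} + 2.9284 \cdot 10^{-9} i$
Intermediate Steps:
$h{\left(T \right)} = - 9807 \sqrt{T}$ ($h{\left(T \right)} = - 7 \cdot 1401 \sqrt{T} = - 9807 \sqrt{T}$)
$\frac{1}{-8296735 + h{\left(-423 \right)}} = \frac{1}{-8296735 - 9807 \sqrt{-423}} = \frac{1}{-8296735 - 9807 \cdot 3 i \sqrt{47}} = \frac{1}{-8296735 - 29421 i \sqrt{47}}$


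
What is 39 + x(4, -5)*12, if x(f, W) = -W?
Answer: 99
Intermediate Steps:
39 + x(4, -5)*12 = 39 - 1*(-5)*12 = 39 + 5*12 = 39 + 60 = 99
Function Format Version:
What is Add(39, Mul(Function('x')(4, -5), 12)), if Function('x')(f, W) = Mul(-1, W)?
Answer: 99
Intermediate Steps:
Add(39, Mul(Function('x')(4, -5), 12)) = Add(39, Mul(Mul(-1, -5), 12)) = Add(39, Mul(5, 12)) = Add(39, 60) = 99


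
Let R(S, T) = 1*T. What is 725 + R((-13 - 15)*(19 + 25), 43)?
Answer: 768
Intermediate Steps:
R(S, T) = T
725 + R((-13 - 15)*(19 + 25), 43) = 725 + 43 = 768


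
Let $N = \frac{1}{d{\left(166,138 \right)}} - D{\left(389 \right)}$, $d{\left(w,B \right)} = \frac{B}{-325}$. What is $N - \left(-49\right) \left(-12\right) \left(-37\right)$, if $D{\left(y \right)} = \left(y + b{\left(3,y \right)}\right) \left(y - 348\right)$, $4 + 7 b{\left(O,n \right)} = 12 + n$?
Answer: $\frac{3361061}{966} \approx 3479.4$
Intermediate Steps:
$d{\left(w,B \right)} = - \frac{B}{325}$ ($d{\left(w,B \right)} = B \left(- \frac{1}{325}\right) = - \frac{B}{325}$)
$b{\left(O,n \right)} = \frac{8}{7} + \frac{n}{7}$ ($b{\left(O,n \right)} = - \frac{4}{7} + \frac{12 + n}{7} = - \frac{4}{7} + \left(\frac{12}{7} + \frac{n}{7}\right) = \frac{8}{7} + \frac{n}{7}$)
$D{\left(y \right)} = \left(-348 + y\right) \left(\frac{8}{7} + \frac{8 y}{7}\right)$ ($D{\left(y \right)} = \left(y + \left(\frac{8}{7} + \frac{y}{7}\right)\right) \left(y - 348\right) = \left(\frac{8}{7} + \frac{8 y}{7}\right) \left(-348 + y\right) = \left(-348 + y\right) \left(\frac{8}{7} + \frac{8 y}{7}\right)$)
$N = - \frac{17655235}{966}$ ($N = \frac{1}{\left(- \frac{1}{325}\right) 138} - \left(- \frac{2784}{7} - \frac{1079864}{7} + \frac{8 \cdot 389^{2}}{7}\right) = \frac{1}{- \frac{138}{325}} - \left(- \frac{2784}{7} - \frac{1079864}{7} + \frac{8}{7} \cdot 151321\right) = - \frac{325}{138} - \left(- \frac{2784}{7} - \frac{1079864}{7} + \frac{1210568}{7}\right) = - \frac{325}{138} - \frac{127920}{7} = - \frac{17655235}{966} \approx -18277.0$)
$N - \left(-49\right) \left(-12\right) \left(-37\right) = - \frac{17655235}{966} - \left(-49\right) \left(-12\right) \left(-37\right) = - \frac{17655235}{966} - 588 \left(-37\right) = - \frac{17655235}{966} - -21756 = - \frac{17655235}{966} + 21756 = \frac{3361061}{966}$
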